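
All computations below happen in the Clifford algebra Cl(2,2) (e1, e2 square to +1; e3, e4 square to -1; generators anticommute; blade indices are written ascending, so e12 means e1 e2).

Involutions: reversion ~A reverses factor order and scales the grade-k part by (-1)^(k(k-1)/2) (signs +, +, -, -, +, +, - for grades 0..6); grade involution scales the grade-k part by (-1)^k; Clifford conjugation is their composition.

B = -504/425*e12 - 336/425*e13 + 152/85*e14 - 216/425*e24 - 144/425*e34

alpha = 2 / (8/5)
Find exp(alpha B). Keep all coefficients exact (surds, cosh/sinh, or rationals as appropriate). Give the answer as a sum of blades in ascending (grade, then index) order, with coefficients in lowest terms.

B^2 term by term: the squares give (-504/425)^2*(e12)^2 + (-336/425)^2*(e13)^2 + (152/85)^2*(e14)^2 + (-216/425)^2*(e24)^2 + (-144/425)^2*(e34)^2 = 254016/180625*(-1) + 112896/180625*(+1) + 23104/7225*(+1) + 46656/180625*(+1) + 20736/180625*(-1) = 64/25 (each basis 2-blade squares to minus the product of its generators' squares); cross terms between blades sharing an index anticommute and cancel; the commuting (index-disjoint) pairs give grade-4 terms 2*c*c'*(blade product), which cancel blade by blade — e1234: 145152/180625 - 145152/180625 = 0 — confirming B is simple. So B^2 = 64/25.
B^2 = 64/25 — the series telescopes hyperbolically here: l = 8/5, alpha*l = 2, so exp(alpha B) = cosh(2) + (sinh(2)/(8/5))*B = cosh(2) + (5*sinh(2)/8)*B.
Answer: cosh(2) - 63*sinh(2)/85*e12 - 42*sinh(2)/85*e13 + 19*sinh(2)/17*e14 - 27*sinh(2)/85*e24 - 18*sinh(2)/85*e34


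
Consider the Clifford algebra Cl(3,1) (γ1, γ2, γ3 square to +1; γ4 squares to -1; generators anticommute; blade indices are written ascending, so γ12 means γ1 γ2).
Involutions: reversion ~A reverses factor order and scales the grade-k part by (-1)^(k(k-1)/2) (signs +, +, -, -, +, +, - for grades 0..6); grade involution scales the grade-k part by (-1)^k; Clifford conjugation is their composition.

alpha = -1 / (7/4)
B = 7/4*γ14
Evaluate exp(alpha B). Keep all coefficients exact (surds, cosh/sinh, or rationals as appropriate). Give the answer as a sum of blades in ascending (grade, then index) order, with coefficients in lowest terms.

B^2 = (7/4)^2*(γ14)^2 = 49/16*(+1) = 49/16 (a basis 2-blade squares to minus the product of its generators' squares).
B^2 = 49/16 — hyperbolic case — the even/odd split gives cosh and sinh: l = 7/4, alpha*l = -1, so exp(alpha B) = cosh(-1) + (sinh(-1)/(7/4))*B = cosh(1) + (-4*sinh(1)/7)*B.
Answer: cosh(1) - sinh(1)*γ14


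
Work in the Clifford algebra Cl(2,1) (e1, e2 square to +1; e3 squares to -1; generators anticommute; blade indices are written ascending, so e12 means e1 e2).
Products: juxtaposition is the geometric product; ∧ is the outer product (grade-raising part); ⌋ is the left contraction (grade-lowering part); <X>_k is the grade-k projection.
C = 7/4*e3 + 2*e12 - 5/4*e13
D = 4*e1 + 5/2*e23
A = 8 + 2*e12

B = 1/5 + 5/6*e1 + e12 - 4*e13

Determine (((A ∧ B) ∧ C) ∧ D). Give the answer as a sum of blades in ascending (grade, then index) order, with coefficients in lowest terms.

step 1: 8/5 + 20/3*e1 + 42/5*e12 - 32*e13
step 2: 14/5*e3 + 16/5*e12 + 29/3*e13 + 147/10*e123
step 3: -56/5*e13
Answer: -56/5*e13


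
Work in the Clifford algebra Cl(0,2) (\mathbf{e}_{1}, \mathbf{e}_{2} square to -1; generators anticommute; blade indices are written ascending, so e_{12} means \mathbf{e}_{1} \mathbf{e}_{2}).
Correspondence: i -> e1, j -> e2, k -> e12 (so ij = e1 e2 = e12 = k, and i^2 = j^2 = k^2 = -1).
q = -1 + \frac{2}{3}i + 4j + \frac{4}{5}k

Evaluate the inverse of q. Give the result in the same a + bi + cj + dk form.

In blades: q = -1 + \frac{2}{3} e_{1} + 4 e_{2} + \frac{4}{5} e_{12}.
With qbar = -1 - \frac{2}{3} e_{1} - 4 e_{2} - \frac{4}{5} e_{12} (scalar fixed, mapped units negated), q qbar = \frac{4069}{225} (the sum of squared coefficients), so q^-1 = qbar / (\frac{4069}{225}) = -\frac{225}{4069} - \frac{150}{4069} e_{1} - \frac{900}{4069} e_{2} - \frac{180}{4069} e_{12}; translating back:
Answer: -\frac{225}{4069} - \frac{150}{4069}i - \frac{900}{4069}j - \frac{180}{4069}k


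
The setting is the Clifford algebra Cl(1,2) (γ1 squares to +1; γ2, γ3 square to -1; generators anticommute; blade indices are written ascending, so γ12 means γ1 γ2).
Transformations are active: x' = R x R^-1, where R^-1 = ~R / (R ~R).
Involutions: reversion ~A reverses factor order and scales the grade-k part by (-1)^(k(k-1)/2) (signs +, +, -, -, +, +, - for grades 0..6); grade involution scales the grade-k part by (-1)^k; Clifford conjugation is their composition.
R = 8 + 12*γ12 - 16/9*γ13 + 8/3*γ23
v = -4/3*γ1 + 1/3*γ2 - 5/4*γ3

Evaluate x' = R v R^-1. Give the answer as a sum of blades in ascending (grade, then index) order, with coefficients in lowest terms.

~R = 8 - 12*γ12 + 16/9*γ13 - 8/3*γ23, and R ~R = -6160/81, so R^-1 = ~R / (-6160/81).
R v = -152/9*γ1 + 22*γ2 - 310/27*γ3 - 485/27*γ123
Answer: 7099/1155*γ1 - 6701/1155*γ2 - 617/308*γ3


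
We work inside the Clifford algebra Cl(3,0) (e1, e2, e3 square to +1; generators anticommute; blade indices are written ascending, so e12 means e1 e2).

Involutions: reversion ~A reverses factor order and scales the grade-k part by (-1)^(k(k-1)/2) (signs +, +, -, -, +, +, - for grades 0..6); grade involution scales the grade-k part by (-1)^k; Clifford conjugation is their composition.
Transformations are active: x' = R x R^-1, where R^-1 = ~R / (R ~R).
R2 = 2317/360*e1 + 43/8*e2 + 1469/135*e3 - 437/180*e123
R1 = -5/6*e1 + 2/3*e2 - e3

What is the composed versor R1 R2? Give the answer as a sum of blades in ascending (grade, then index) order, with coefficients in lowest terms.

Distribute over the terms of R1 (each basis-blade product reordered to ascending indices, repeated generators contracted through their squares):
(-5/6*e1) R2 = -2317/432 - 215/48*e12 - 1469/162*e13 + 437/216*e23
(2/3*e2) R2 = 43/12 - 2317/540*e12 + 437/270*e13 + 2938/405*e23
(-e3) R2 = -1469/135 + 437/180*e12 + 2317/360*e13 + 43/8*e23
Summing the partial products and collecting blades:
Answer: -27349/2160 - 13699/2160*e12 - 3283/3240*e13 + 23737/1620*e23


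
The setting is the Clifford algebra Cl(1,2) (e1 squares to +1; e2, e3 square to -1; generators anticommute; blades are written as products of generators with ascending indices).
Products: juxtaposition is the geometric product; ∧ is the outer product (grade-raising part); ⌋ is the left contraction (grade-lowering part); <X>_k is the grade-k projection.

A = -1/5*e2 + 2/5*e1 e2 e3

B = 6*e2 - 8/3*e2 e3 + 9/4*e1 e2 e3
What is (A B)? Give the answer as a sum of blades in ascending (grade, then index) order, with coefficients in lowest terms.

step 1: 3/10 + 16/15*e1 - 8/15*e3 + 39/20*e1 e3
Answer: 3/10 + 16/15*e1 - 8/15*e3 + 39/20*e1 e3


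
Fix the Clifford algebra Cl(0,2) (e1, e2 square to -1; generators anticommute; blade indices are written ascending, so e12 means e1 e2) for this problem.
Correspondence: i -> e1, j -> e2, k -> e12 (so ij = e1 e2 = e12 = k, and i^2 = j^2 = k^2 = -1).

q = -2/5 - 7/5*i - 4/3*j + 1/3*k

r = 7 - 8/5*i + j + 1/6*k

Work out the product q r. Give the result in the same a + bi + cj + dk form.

In blades: q = -2/5 - 7/5*e1 - 4/3*e2 + 1/3*e12, r = 7 - 8/5*e1 + e2 + 1/6*e12.
Distribute q over r term by term (generator squares from the signature, products reordered to ascending indices): (-2/5)*r = -14/5 + 16/25*e1 - 2/5*e2 - 1/15*e12; (-7/5*e1)*r = -56/25 - 49/5*e1 + 7/30*e2 - 7/5*e12; (-4/3*e2)*r = 4/3 - 2/9*e1 - 28/3*e2 - 32/15*e12; (1/3*e12)*r = -1/18 - 1/3*e1 - 8/15*e2 + 7/3*e12.
Sum: -1693/450 - 2186/225*e1 - 301/30*e2 - 19/15*e12; translating back through the correspondence:
Answer: -1693/450 - 2186/225*i - 301/30*j - 19/15*k


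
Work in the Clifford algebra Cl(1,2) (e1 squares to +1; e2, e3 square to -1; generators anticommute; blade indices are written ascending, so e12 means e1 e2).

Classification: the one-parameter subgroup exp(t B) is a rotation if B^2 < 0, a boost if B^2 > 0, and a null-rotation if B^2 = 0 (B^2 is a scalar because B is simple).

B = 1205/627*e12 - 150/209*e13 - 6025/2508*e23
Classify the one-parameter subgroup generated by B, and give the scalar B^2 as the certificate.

B^2 term by term: the squares give (1205/627)^2*(e12)^2 + (-150/209)^2*(e13)^2 + (-6025/2508)^2*(e23)^2 = 1452025/393129*(+1) + 22500/43681*(+1) + 36300625/6290064*(-1) = -25/16 (each basis 2-blade squares to minus the product of its generators' squares); cross terms between blades sharing an index anticommute and cancel. So B^2 = -25/16.
Answer: rotation, certificate B^2 = -25/16. Certificate logic: -25/16 is a conjugation-invariant scalar, so its sign fixes rotation versus boost versus null-rotation outright.


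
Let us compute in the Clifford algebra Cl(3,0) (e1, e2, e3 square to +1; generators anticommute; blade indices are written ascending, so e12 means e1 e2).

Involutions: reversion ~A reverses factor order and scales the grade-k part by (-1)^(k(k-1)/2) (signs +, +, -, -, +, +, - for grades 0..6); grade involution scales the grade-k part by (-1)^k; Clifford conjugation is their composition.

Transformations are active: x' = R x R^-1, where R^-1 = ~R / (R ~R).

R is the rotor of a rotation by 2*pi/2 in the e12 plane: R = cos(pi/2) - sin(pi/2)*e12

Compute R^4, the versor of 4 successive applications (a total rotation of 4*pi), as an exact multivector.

Half-angle bookkeeping: 4 applications in e12 add up to rotor phase 4*pi/2 = 2*pi, so R^4 = cos(2*pi) - sin(2*pi)*e12.
cos(2*pi) = 1 and sin(2*pi) = 0, so R^4 = 1. The total rotation 4*pi is 2 full turns, so every vector returns to itself, yet the rotor is +1, back on the identity sheet (an even number of 2*pi turns).
Answer: 1


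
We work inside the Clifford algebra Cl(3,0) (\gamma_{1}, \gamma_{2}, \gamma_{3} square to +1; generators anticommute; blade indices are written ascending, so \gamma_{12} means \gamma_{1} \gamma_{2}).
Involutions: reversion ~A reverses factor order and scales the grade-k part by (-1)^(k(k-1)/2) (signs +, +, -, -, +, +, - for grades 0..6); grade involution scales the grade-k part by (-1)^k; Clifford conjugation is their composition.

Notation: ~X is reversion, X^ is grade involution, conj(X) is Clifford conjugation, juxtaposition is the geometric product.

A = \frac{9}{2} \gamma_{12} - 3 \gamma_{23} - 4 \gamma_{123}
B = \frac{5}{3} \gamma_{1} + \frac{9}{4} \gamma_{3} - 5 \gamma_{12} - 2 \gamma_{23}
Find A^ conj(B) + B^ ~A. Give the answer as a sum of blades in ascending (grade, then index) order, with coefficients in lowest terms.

first term: -\frac{33}{2} - 8 \gamma_{1} + \frac{57}{4} \gamma_{2} - 20 \gamma_{3} - 9 \gamma_{12} + 24 \gamma_{13} - \frac{20}{3} \gamma_{23} - \frac{41}{8} \gamma_{123}
second term: -\frac{33}{2} + 8 \gamma_{1} + \frac{57}{4} \gamma_{2} + 20 \gamma_{3} - 9 \gamma_{12} - 24 \gamma_{13} - \frac{20}{3} \gamma_{23} + \frac{41}{8} \gamma_{123}
Answer: -33 + \frac{57}{2} \gamma_{2} - 18 \gamma_{12} - \frac{40}{3} \gamma_{23}


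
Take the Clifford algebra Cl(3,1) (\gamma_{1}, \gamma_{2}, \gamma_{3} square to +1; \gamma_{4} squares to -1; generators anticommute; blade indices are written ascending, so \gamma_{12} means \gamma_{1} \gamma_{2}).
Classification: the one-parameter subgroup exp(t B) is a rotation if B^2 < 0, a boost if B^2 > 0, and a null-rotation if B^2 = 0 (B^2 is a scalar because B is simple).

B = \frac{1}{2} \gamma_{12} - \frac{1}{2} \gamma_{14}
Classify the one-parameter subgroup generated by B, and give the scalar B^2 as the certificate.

B^2 term by term: the squares give (\frac{1}{2})^2*(\gamma_{12})^2 + (-\frac{1}{2})^2*(\gamma_{14})^2 = \frac{1}{4}*(-1) + \frac{1}{4}*(+1) = 0 (each basis 2-blade squares to minus the product of its generators' squares); cross terms between blades sharing an index anticommute and cancel. So B^2 = 0.
Answer: null-rotation, certificate B^2 = 0. One invariant decides it: the square 0 survives every conjugation, and its sign is exactly the classification.


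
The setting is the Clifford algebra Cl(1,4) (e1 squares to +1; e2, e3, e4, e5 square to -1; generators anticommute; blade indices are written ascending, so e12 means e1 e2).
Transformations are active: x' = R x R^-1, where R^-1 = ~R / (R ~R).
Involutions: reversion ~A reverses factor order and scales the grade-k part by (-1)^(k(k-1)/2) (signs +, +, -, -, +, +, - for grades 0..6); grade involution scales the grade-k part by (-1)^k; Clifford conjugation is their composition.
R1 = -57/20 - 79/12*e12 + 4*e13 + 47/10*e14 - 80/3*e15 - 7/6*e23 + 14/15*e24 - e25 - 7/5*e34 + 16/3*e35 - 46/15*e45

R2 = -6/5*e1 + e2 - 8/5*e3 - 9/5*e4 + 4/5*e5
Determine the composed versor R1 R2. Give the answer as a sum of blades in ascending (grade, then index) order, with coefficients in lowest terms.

Distribute over the terms of R2 (each basis-blade product reordered to ascending indices, repeated generators contracted through their squares):
R1 (-6/5*e1) = 171/50*e1 - 79/10*e2 + 24/5*e3 + 141/25*e4 - 32*e5 + 7/5*e123 - 28/25*e124 + 6/5*e125 + 42/25*e134 - 32/5*e135 + 92/25*e145
R1 (e2) = 79/12*e1 - 57/20*e2 - 7/6*e3 + 14/15*e4 - e5 - 4*e123 - 47/10*e124 + 80/3*e125 - 7/5*e234 + 16/3*e235 - 46/15*e245
R1 (-8/5*e3) = 32/5*e1 - 28/15*e2 + 114/25*e3 + 56/25*e4 - 128/15*e5 + 158/15*e123 + 188/25*e134 - 128/3*e135 + 112/75*e234 - 8/5*e235 + 368/75*e345
R1 (-9/5*e4) = 423/50*e1 + 42/25*e2 - 63/25*e3 + 513/100*e4 + 138/25*e5 + 237/20*e124 - 36/5*e134 - 48*e145 + 21/10*e234 - 9/5*e245 + 48/5*e345
R1 (4/5*e5) = 64/3*e1 + 4/5*e2 - 64/15*e3 + 184/75*e4 - 57/25*e5 - 79/15*e125 + 16/5*e135 + 94/25*e145 - 14/15*e235 + 56/75*e245 - 28/25*e345
Summing the partial products and collecting blades:
Answer: 13859/300*e1 - 3041/300*e2 + 211/150*e3 + 4919/300*e4 - 2872/75*e5 + 119/15*e123 + 603/100*e124 + 113/5*e125 + 2*e134 - 688/15*e135 - 1014/25*e145 + 329/150*e234 + 14/5*e235 - 103/25*e245 + 1004/75*e345


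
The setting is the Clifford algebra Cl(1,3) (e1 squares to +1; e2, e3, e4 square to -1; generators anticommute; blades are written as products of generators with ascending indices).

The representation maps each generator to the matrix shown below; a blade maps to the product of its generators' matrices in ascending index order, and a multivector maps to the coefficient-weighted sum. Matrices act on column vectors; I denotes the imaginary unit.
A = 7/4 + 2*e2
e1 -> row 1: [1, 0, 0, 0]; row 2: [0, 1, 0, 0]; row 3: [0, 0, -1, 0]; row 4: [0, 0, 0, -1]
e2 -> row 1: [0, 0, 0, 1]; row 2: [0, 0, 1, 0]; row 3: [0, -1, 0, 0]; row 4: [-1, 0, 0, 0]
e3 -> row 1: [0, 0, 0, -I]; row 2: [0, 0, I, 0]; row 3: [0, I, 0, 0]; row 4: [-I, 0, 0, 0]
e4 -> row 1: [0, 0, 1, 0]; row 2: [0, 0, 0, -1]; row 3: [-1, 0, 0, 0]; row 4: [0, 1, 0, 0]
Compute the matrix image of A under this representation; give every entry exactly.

M = (7/4)*1 + (2)*rho(e2), summed entrywise (1 is the identity matrix):
Answer: row 1: [7/4, 0, 0, 2]; row 2: [0, 7/4, 2, 0]; row 3: [0, -2, 7/4, 0]; row 4: [-2, 0, 0, 7/4]


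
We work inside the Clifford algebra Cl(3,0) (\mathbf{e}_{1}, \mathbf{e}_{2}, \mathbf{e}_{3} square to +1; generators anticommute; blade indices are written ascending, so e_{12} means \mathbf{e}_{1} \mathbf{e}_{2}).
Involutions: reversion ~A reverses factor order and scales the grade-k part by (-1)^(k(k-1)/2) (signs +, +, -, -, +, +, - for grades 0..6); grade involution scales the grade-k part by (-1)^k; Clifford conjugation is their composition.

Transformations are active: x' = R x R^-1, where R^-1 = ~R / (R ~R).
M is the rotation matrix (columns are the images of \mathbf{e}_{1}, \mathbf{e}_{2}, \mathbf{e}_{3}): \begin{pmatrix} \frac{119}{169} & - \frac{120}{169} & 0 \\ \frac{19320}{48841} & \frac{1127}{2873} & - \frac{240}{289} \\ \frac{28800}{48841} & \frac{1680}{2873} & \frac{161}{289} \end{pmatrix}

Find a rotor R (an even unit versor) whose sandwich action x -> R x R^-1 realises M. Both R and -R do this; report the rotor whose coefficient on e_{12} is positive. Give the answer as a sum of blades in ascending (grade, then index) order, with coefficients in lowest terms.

Method: write R = a + b12*e_{12} + b13*e_{13} + b23*e_{23} with a^2 + b12^2 + b13^2 + b23^2 = 1 (so R^-1 = ~R). Expanding the columns R e_j ~R gives tr M = 4a^2 - 1 and, from the antisymmetric part, M21 - M12 = -4a*b12, M13 - M31 = 4a*b13, M32 - M23 = -4a*b23.
Here tr M = \frac{80759}{48841}, so a^2 = (1 + tr M)/4 = \frac{32400}{48841} and a = ±\frac{180}{221}. Taking a = \frac{180}{221}: M21 - M12 = \frac{54000}{48841}, M13 - M31 = -\frac{28800}{48841}, M32 - M23 = \frac{69120}{48841}, giving b12 = -\frac{75}{221}, b13 = -\frac{40}{221}, b23 = -\frac{96}{221}, i.e. R = \frac{180}{221} - \frac{75}{221} e_{12} - \frac{40}{221} e_{13} - \frac{96}{221} e_{23}.
Its e_{12} coefficient is negative, so report the other preimage -R.
Answer: -\frac{180}{221} + \frac{75}{221} e_{12} + \frac{40}{221} e_{13} + \frac{96}{221} e_{23}. Uniqueness: Spin(3) -> SO(3) maps R and -R to the same rotation of trace \frac{80759}{48841}; fixing the sign of the e_{12} coefficient removes the ambiguity.


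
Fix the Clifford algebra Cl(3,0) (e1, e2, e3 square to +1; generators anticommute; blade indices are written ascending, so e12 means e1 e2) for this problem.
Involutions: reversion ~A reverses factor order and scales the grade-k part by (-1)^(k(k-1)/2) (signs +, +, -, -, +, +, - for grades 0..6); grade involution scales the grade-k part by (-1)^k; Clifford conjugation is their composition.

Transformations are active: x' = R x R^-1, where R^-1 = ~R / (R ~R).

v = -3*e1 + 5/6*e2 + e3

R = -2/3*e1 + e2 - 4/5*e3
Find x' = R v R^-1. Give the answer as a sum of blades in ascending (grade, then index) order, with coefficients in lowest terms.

~R = -2/3*e1 + e2 - 4/5*e3, and R ~R = 469/225, so R^-1 = ~R / (469/225).
R v = 61/30 + 22/9*e12 - 46/15*e13 + 5/3*e23
Answer: 797/469*e1 + 3145/2814*e2 - 1201/469*e3


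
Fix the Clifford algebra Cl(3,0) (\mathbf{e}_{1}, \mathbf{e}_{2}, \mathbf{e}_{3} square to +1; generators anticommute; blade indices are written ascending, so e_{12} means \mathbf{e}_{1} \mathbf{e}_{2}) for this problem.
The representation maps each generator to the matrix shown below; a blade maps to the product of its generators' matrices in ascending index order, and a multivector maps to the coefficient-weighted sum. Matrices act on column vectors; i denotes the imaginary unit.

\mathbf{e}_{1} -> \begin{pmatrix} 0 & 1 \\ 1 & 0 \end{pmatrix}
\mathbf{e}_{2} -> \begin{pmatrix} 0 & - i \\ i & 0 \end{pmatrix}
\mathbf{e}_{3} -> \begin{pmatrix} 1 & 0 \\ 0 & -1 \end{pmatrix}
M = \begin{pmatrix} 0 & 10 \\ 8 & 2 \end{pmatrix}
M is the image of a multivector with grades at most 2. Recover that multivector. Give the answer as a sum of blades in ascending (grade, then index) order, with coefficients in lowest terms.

Method: 1, rho(e_{1}), rho(e_{2}), rho(e_{3}) form a trace-orthogonal basis of the 2x2 complex matrices (tr(X Y) = 2 if X = Y, else 0), so M = m0*1 + m1*rho(e_{1}) + m2*rho(e_{2}) + m3*rho(e_{3}) with m0 = tr(M)/2 = 1, m1 = tr(M rho(e_{1}))/2 = 9, m2 = tr(M rho(e_{2}))/2 = i, m3 = tr(M rho(e_{3}))/2 = -1.
Multiplying table entries, the bivector images are rho(e_{12}) = i*rho(e_{3}), rho(e_{13}) = -i*rho(e_{2}), rho(e_{23}) = i*rho(e_{1}); with real blade coefficients the real parts of m0..m3 are the coefficients of 1, e_{1}, e_{2}, e_{3} and the imaginary parts give the bivectors (e_{23}: Im m1, e_{13}: -Im m2, e_{12}: Im m3).
Answer: 1 + 9 e_{1} - e_{3} - e_{13}


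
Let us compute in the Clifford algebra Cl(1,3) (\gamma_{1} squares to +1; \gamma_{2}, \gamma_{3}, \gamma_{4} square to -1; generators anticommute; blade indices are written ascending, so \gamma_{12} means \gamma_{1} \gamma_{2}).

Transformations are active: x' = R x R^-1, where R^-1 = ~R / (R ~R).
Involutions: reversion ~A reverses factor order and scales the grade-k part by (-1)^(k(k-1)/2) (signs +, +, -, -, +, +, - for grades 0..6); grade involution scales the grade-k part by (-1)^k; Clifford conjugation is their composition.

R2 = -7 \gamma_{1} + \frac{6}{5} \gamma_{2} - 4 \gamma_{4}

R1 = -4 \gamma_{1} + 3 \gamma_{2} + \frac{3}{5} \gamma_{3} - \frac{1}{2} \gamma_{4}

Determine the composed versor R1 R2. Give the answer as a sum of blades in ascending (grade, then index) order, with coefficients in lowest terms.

Distribute over the terms of R2 (each basis-blade product reordered to ascending indices, repeated generators contracted through their squares):
R1 (-7 \gamma_{1}) = 28 + 21 \gamma_{12} + \frac{21}{5} \gamma_{13} - \frac{7}{2} \gamma_{14}
R1 (\frac{6}{5} \gamma_{2}) = -\frac{18}{5} - \frac{24}{5} \gamma_{12} - \frac{18}{25} \gamma_{23} + \frac{3}{5} \gamma_{24}
R1 (-4 \gamma_{4}) = -2 + 16 \gamma_{14} - 12 \gamma_{24} - \frac{12}{5} \gamma_{34}
Summing the partial products and collecting blades:
Answer: \frac{112}{5} + \frac{81}{5} \gamma_{12} + \frac{21}{5} \gamma_{13} + \frac{25}{2} \gamma_{14} - \frac{18}{25} \gamma_{23} - \frac{57}{5} \gamma_{24} - \frac{12}{5} \gamma_{34}


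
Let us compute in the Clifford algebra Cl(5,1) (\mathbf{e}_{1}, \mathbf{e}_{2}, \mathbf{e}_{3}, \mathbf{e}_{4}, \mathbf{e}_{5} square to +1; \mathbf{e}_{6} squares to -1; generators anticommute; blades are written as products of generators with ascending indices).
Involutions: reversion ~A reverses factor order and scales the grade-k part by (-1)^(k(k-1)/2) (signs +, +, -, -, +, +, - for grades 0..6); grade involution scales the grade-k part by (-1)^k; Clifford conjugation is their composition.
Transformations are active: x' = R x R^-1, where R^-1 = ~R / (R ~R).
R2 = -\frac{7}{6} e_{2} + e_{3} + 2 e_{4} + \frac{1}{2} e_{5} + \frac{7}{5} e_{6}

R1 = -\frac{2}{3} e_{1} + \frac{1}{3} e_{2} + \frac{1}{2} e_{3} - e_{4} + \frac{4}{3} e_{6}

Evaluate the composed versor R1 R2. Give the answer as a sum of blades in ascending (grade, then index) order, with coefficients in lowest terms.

Distribute over the terms of R1 (each basis-blade product reordered to ascending indices, repeated generators contracted through their squares):
(-\frac{2}{3} e_{1}) R2 = \frac{7}{9} e_{1} e_{2} - \frac{2}{3} e_{1} e_{3} - \frac{4}{3} e_{1} e_{4} - \frac{1}{3} e_{1} e_{5} - \frac{14}{15} e_{1} e_{6}
(\frac{1}{3} e_{2}) R2 = -\frac{7}{18} + \frac{1}{3} e_{2} e_{3} + \frac{2}{3} e_{2} e_{4} + \frac{1}{6} e_{2} e_{5} + \frac{7}{15} e_{2} e_{6}
(\frac{1}{2} e_{3}) R2 = \frac{1}{2} + \frac{7}{12} e_{2} e_{3} + e_{3} e_{4} + \frac{1}{4} e_{3} e_{5} + \frac{7}{10} e_{3} e_{6}
(-e_{4}) R2 = -2 - \frac{7}{6} e_{2} e_{4} + e_{3} e_{4} - \frac{1}{2} e_{4} e_{5} - \frac{7}{5} e_{4} e_{6}
(\frac{4}{3} e_{6}) R2 = -\frac{28}{15} + \frac{14}{9} e_{2} e_{6} - \frac{4}{3} e_{3} e_{6} - \frac{8}{3} e_{4} e_{6} - \frac{2}{3} e_{5} e_{6}
Summing the partial products and collecting blades:
Answer: -\frac{169}{45} + \frac{7}{9} e_{1} e_{2} - \frac{2}{3} e_{1} e_{3} - \frac{4}{3} e_{1} e_{4} - \frac{1}{3} e_{1} e_{5} - \frac{14}{15} e_{1} e_{6} + \frac{11}{12} e_{2} e_{3} - \frac{1}{2} e_{2} e_{4} + \frac{1}{6} e_{2} e_{5} + \frac{91}{45} e_{2} e_{6} + 2 e_{3} e_{4} + \frac{1}{4} e_{3} e_{5} - \frac{19}{30} e_{3} e_{6} - \frac{1}{2} e_{4} e_{5} - \frac{61}{15} e_{4} e_{6} - \frac{2}{3} e_{5} e_{6}


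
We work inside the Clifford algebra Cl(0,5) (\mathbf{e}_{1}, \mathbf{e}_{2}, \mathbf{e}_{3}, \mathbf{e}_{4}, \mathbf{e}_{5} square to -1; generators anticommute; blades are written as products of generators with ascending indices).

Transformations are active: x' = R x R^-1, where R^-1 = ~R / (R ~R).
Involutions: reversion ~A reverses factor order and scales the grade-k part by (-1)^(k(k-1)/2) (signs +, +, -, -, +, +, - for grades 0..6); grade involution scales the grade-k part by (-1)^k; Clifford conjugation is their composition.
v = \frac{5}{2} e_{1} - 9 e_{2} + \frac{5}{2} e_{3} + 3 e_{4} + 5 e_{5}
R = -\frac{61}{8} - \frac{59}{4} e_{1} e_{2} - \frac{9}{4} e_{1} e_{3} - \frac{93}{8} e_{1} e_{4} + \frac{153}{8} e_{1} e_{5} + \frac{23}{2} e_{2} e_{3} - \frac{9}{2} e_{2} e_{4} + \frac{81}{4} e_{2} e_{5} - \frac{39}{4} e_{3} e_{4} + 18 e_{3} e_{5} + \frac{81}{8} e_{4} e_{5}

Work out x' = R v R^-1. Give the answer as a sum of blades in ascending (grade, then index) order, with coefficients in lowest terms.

~R = -\frac{61}{8} + \frac{59}{4} e_{1} e_{2} + \frac{9}{4} e_{1} e_{3} + \frac{93}{8} e_{1} e_{4} - \frac{153}{8} e_{1} e_{5} - \frac{23}{2} e_{2} e_{3} + \frac{9}{2} e_{2} e_{4} - \frac{81}{4} e_{2} e_{5} + \frac{39}{4} e_{3} e_{4} - 18 e_{3} e_{5} - \frac{81}{8} e_{4} e_{5}, and R ~R = \frac{29853}{16}, so R^-1 = ~R / (\frac{29853}{16}).
R v = -\frac{3311}{16} e_{1} - \frac{339}{4} e_{2} - \frac{3023}{16} e_{3} - \frac{1383}{16} e_{4} - \frac{1555}{16} e_{5} - \frac{227}{8} e_{1} e_{2} e_{3} - \frac{1281}{8} e_{1} e_{2} e_{4} + 149 e_{1} e_{2} e_{5} - \frac{33}{16} e_{1} e_{3} e_{4} - \frac{225}{16} e_{1} e_{3} e_{5} - \frac{1443}{16} e_{1} e_{4} e_{5} + \frac{267}{2} e_{2} e_{3} e_{4} - \frac{1241}{8} e_{2} e_{3} e_{5} - \frac{1395}{8} e_{2} e_{4} e_{5} - \frac{1239}{16} e_{3} e_{4} e_{5}
Answer: \frac{16117}{9951} e_{1} - \frac{16981}{9951} e_{2} + \frac{58237}{19902} e_{3} + \frac{29909}{3317} e_{4} - \frac{37585}{6634} e_{5}


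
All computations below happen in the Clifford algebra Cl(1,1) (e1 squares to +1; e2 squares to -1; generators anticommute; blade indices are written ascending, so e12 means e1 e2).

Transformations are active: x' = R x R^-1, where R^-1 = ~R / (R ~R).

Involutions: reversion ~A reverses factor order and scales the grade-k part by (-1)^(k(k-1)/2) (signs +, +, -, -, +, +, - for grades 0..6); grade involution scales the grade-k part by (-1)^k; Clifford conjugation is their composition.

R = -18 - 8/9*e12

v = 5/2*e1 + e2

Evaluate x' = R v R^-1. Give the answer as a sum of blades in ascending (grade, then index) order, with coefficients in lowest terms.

~R = -18 + 8/9*e12, and R ~R = 26180/81, so R^-1 = ~R / (26180/81).
R v = -397/9*e1 - 142/9*e2
Answer: 31589/13090*e1 + 4957/6545*e2


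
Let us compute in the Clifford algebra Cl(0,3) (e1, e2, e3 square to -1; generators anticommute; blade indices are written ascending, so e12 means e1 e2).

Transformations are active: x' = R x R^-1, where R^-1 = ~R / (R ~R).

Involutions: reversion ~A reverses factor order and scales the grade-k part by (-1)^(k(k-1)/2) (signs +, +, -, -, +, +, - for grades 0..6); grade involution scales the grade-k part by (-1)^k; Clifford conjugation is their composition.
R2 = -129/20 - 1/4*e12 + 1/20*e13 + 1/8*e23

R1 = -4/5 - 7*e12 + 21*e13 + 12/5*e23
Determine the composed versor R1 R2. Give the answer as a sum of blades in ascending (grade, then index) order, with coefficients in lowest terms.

Distribute over the terms of R1 (each basis-blade product reordered to ascending indices, repeated generators contracted through their squares):
(-4/5) R2 = 129/25 + 1/5*e12 - 1/25*e13 - 1/10*e23
(-7*e12) R2 = -7/4 + 903/20*e12 + 7/8*e13 - 7/20*e23
(21*e13) R2 = -21/20 + 21/8*e12 - 2709/20*e13 + 21/4*e23
(12/5*e23) R2 = -3/10 - 3/25*e12 - 3/5*e13 - 387/25*e23
Summing the partial products and collecting blades:
Answer: 103/50 + 9571/200*e12 - 27043/200*e13 - 267/25*e23


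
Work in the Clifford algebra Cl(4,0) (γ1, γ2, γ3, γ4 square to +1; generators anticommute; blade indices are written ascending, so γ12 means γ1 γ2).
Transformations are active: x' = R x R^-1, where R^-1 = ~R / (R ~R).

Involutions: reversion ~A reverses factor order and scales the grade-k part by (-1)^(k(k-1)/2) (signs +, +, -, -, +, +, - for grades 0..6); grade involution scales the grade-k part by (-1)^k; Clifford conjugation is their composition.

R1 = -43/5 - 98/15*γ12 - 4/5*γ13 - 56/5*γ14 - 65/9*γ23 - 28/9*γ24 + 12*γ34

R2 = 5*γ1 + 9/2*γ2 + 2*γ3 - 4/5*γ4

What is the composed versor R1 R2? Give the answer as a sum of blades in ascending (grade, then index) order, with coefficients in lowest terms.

Distribute over the terms of R2 (each basis-blade product reordered to ascending indices, repeated generators contracted through their squares):
R1 (5*γ1) = -43*γ1 + 98/3*γ2 + 4*γ3 + 56*γ4 - 325/9*γ123 - 140/9*γ124 + 60*γ134
R1 (9/2*γ2) = -147/5*γ1 - 387/10*γ2 + 65/2*γ3 + 14*γ4 + 18/5*γ123 + 252/5*γ124 + 54*γ234
R1 (2*γ3) = -8/5*γ1 - 130/9*γ2 - 86/5*γ3 - 24*γ4 - 196/15*γ123 + 112/5*γ134 + 56/9*γ234
R1 (-4/5*γ4) = 224/25*γ1 + 112/45*γ2 - 48/5*γ3 + 172/25*γ4 + 392/75*γ124 + 16/25*γ134 + 52/9*γ234
Summing the partial products and collecting blades:
Answer: -1626/25*γ1 - 1619/90*γ2 + 97/10*γ3 + 1322/25*γ4 - 2051/45*γ123 + 9016/225*γ124 + 2076/25*γ134 + 66*γ234


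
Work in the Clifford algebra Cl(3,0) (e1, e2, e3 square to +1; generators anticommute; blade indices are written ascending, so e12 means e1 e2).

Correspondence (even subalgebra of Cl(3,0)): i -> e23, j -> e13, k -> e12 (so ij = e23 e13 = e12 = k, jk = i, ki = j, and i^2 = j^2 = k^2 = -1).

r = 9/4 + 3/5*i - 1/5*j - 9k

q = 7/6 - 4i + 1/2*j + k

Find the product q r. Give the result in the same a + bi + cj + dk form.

In blades: q = 7/6 + e12 + 1/2*e13 - 4*e23, r = 9/4 - 9*e12 - 1/5*e13 + 3/5*e23.
Distribute q over r term by term (generator squares from the signature, products reordered to ascending indices): (7/6)*r = 21/8 - 21/2*e12 - 7/30*e13 + 7/10*e23; (e12)*r = 9 + 9/4*e12 + 3/5*e13 + 1/5*e23; (1/2*e13)*r = 1/10 - 3/10*e12 + 9/8*e13 - 9/2*e23; (-4*e23)*r = 12/5 + 4/5*e12 - 36*e13 - 9*e23.
Sum: 113/8 - 31/4*e12 - 4141/120*e13 - 63/5*e23; translating back through the correspondence:
Answer: 113/8 - 63/5*i - 4141/120*j - 31/4*k


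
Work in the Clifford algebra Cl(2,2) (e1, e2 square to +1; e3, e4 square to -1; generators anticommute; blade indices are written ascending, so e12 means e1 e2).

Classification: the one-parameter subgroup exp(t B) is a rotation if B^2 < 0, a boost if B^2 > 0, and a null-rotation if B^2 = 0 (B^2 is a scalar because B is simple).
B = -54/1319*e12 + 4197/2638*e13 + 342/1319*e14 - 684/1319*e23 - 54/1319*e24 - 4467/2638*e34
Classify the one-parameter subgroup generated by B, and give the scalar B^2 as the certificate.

B^2 term by term: the squares give (-54/1319)^2*(e12)^2 + (4197/2638)^2*(e13)^2 + (342/1319)^2*(e14)^2 + (-684/1319)^2*(e23)^2 + (-54/1319)^2*(e24)^2 + (-4467/2638)^2*(e34)^2 = 2916/1739761*(-1) + 17614809/6959044*(+1) + 116964/1739761*(+1) + 467856/1739761*(+1) + 2916/1739761*(+1) + 19954089/6959044*(-1) = 0 (each basis 2-blade squares to minus the product of its generators' squares); cross terms between blades sharing an index anticommute and cancel; the commuting (index-disjoint) pairs give grade-4 terms 2*c*c'*(blade product), which cancel blade by blade — e1234: 241218/1739761 + 226638/1739761 - 467856/1739761 = 0 — confirming B is simple. So B^2 = 0.
Answer: null-rotation, certificate B^2 = 0. Key observation: B^2 = 0 is a conjugation invariant, so its sign decides the class regardless of the surface form of B.


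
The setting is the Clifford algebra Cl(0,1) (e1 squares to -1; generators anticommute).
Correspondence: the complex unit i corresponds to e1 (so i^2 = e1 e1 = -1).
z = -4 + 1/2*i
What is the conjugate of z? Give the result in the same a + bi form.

In blades: z = -4 + 1/2*e1.
Conjugation here is Clifford conjugation: the scalar is fixed and the grade-1 and grade-2 blades all flip sign, giving -4 - 1/2*e1; translating back:
Answer: -4 - 1/2*i


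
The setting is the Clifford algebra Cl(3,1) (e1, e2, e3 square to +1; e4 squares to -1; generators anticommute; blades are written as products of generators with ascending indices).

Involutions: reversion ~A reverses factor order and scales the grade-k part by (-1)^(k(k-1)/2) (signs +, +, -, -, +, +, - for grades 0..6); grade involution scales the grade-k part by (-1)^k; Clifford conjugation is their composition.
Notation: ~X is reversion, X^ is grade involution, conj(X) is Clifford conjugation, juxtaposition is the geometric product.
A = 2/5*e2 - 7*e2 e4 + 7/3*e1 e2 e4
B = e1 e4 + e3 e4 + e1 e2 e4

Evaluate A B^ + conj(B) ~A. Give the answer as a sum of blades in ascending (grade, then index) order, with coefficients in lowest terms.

first term: -7/3 + 7*e1 - 7/3*e2 + 7*e1 e2 + 2/5*e1 e4 - 7*e2 e3 + 7/3*e1 e2 e3 - 2/5*e1 e2 e4 + 2/5*e2 e3 e4
second term: -7/3 + 7*e1 - 7/3*e2 - 7*e1 e2 - 2/5*e1 e4 + 7*e2 e3 - 7/3*e1 e2 e3 + 2/5*e1 e2 e4 - 2/5*e2 e3 e4
Answer: -14/3 + 14*e1 - 14/3*e2


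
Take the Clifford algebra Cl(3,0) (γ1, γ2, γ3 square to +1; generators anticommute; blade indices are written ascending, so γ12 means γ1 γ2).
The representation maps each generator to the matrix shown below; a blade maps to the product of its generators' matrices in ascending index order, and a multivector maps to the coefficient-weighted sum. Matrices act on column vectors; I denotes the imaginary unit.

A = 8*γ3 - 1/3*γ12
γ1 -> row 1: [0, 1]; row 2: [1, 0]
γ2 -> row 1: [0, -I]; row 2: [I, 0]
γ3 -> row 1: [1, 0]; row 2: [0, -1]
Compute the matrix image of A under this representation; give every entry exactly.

Bivector images (products of the table entries): rho(γ12) = rho(γ1)rho(γ2) = row 1: [I, 0]; row 2: [0, -I].
M = (8)*rho(γ3) + (-1/3)*rho(γ12), summed entrywise:
Answer: row 1: [8 - I/3, 0]; row 2: [0, -8 + I/3]


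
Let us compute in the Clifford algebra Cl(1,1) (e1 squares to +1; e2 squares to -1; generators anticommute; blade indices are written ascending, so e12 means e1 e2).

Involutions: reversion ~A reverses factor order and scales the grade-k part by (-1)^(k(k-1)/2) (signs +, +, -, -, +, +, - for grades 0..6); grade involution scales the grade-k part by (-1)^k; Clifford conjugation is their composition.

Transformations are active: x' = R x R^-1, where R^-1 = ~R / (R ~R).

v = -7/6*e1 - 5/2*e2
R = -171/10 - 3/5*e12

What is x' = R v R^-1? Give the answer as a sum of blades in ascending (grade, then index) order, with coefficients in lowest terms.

~R = -171/10 + 3/5*e12, and R ~R = 5841/20, so R^-1 = ~R / (5841/20).
R v = 369/20*e1 + 841/20*e2
Answer: -19351/19470*e1 - 15733/6490*e2


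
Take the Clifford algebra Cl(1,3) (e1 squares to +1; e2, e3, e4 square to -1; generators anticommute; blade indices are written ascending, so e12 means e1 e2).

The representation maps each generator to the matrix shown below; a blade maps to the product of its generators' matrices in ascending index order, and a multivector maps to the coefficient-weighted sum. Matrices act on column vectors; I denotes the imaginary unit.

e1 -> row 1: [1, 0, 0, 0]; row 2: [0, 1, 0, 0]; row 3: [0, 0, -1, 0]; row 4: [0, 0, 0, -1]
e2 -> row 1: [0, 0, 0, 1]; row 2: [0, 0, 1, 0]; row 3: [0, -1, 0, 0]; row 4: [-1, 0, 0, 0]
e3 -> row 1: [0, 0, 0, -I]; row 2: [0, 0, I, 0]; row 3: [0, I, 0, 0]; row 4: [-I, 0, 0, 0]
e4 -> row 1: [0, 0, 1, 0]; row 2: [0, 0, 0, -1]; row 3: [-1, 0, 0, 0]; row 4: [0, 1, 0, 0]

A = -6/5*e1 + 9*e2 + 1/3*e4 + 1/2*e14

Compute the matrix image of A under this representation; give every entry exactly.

Bivector images (products of the table entries): rho(e14) = rho(e1)rho(e4) = row 1: [0, 0, 1, 0]; row 2: [0, 0, 0, -1]; row 3: [1, 0, 0, 0]; row 4: [0, -1, 0, 0].
M = (-6/5)*rho(e1) + (9)*rho(e2) + (1/3)*rho(e4) + (1/2)*rho(e14), summed entrywise:
Answer: row 1: [-6/5, 0, 5/6, 9]; row 2: [0, -6/5, 9, -5/6]; row 3: [1/6, -9, 6/5, 0]; row 4: [-9, -1/6, 0, 6/5]


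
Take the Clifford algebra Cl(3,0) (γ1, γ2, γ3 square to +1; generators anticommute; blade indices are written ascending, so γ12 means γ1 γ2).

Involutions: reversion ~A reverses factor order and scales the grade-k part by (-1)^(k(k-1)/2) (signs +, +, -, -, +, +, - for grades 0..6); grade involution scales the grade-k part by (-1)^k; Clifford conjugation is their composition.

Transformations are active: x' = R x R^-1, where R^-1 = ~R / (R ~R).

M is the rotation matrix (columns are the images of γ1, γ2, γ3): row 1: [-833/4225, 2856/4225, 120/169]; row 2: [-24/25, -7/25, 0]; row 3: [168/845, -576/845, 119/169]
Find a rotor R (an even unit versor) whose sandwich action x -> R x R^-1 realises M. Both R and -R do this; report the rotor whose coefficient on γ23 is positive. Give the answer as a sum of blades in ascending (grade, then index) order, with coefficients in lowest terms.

Method: write R = a + b12*γ12 + b13*γ13 + b23*γ23 with a^2 + b12^2 + b13^2 + b23^2 = 1 (so R^-1 = ~R). Expanding the columns R e_j ~R gives tr M = 4a^2 - 1 and, from the antisymmetric part, M21 - M12 = -4a*b12, M13 - M31 = 4a*b13, M32 - M23 = -4a*b23.
Here tr M = 959/4225, so a^2 = (1 + tr M)/4 = 1296/4225 and a = ±36/65. Taking a = 36/65: M21 - M12 = -6912/4225, M13 - M31 = 432/845, M32 - M23 = -576/845, giving b12 = 48/65, b13 = 3/13, b23 = 4/13, i.e. R = 36/65 + 48/65*γ12 + 3/13*γ13 + 4/13*γ23.
Its γ23 coefficient is already positive.
Answer: 36/65 + 48/65*γ12 + 3/13*γ13 + 4/13*γ23. Note: both R and -R realise this M (trace 959/4225); the covering map identifies them, and the γ23-coefficient sign is the tie-breaker.


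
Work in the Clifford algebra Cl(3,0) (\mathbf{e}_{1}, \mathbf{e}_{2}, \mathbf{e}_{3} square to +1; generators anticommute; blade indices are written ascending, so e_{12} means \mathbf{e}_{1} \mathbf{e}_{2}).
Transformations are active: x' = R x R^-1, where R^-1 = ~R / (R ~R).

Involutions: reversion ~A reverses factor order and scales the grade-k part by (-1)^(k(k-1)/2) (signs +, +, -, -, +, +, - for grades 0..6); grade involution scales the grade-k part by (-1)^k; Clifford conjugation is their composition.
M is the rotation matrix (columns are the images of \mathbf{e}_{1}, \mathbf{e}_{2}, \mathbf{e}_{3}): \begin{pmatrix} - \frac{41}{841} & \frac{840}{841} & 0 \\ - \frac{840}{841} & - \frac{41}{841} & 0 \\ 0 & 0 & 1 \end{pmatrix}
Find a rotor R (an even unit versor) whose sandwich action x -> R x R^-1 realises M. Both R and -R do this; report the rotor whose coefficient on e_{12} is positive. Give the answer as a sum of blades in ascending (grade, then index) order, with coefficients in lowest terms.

Method: write R = a + b12*e_{12} + b13*e_{13} + b23*e_{23} with a^2 + b12^2 + b13^2 + b23^2 = 1 (so R^-1 = ~R). Expanding the columns R e_j ~R gives tr M = 4a^2 - 1 and, from the antisymmetric part, M21 - M12 = -4a*b12, M13 - M31 = 4a*b13, M32 - M23 = -4a*b23.
Here tr M = \frac{759}{841}, so a^2 = (1 + tr M)/4 = \frac{400}{841} and a = ±\frac{20}{29}. Taking a = \frac{20}{29}: M21 - M12 = -\frac{1680}{841}, M13 - M31 = 0, M32 - M23 = 0, giving b12 = \frac{21}{29}, b13 = 0, b23 = 0, i.e. R = \frac{20}{29} + \frac{21}{29} e_{12}.
Its e_{12} coefficient is already positive.
Answer: \frac{20}{29} + \frac{21}{29} e_{12}. Sheet selection: the two-to-one cover makes ±R indistinguishable at the matrix level (trace \frac{759}{841}), so uniqueness comes from the required sign on e_{12}.


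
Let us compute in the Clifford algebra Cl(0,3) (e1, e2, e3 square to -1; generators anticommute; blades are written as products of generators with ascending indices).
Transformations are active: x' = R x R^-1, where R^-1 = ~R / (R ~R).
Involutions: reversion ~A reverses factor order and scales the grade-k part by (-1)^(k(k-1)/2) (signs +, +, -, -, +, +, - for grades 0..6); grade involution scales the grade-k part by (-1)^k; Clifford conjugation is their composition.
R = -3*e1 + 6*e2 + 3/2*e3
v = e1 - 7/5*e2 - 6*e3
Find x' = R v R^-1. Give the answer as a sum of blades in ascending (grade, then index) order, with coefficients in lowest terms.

~R = -3*e1 + 6*e2 + 3/2*e3, and R ~R = -189/4, so R^-1 = ~R / (-189/4).
R v = 102/5 - 9/5*e1 e2 + 33/2*e1 e3 - 339/10*e2 e3
Answer: 167/105*e1 - 397/105*e2 + 494/105*e3


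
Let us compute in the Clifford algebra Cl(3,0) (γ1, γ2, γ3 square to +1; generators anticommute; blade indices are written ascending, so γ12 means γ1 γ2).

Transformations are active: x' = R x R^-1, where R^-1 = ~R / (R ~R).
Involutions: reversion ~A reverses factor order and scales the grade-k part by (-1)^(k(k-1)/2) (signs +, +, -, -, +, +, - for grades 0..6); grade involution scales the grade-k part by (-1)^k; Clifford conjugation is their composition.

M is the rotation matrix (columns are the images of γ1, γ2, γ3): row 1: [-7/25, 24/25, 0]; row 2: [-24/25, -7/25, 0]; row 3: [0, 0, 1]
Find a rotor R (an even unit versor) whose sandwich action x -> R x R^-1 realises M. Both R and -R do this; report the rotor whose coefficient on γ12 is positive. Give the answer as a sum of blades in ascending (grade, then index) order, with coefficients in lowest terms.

Method: write R = a + b12*γ12 + b13*γ13 + b23*γ23 with a^2 + b12^2 + b13^2 + b23^2 = 1 (so R^-1 = ~R). Expanding the columns R e_j ~R gives tr M = 4a^2 - 1 and, from the antisymmetric part, M21 - M12 = -4a*b12, M13 - M31 = 4a*b13, M32 - M23 = -4a*b23.
Here tr M = 11/25, so a^2 = (1 + tr M)/4 = 9/25 and a = ±3/5. Taking a = 3/5: M21 - M12 = -48/25, M13 - M31 = 0, M32 - M23 = 0, giving b12 = 4/5, b13 = 0, b23 = 0, i.e. R = 3/5 + 4/5*γ12.
Its γ12 coefficient is already positive.
Answer: 3/5 + 4/5*γ12. Why the constraint matters: R and -R act identically through the sandwich — M has trace 11/25 either way — so only the sign condition on γ12 picks one of the two preimages.
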